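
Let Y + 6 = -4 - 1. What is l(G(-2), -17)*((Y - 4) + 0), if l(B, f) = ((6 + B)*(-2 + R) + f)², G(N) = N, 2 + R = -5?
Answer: -42135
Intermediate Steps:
R = -7 (R = -2 - 5 = -7)
Y = -11 (Y = -6 + (-4 - 1) = -6 - 5 = -11)
l(B, f) = (-54 + f - 9*B)² (l(B, f) = ((6 + B)*(-2 - 7) + f)² = ((6 + B)*(-9) + f)² = ((-54 - 9*B) + f)² = (-54 + f - 9*B)²)
l(G(-2), -17)*((Y - 4) + 0) = (-54 - 17 - 9*(-2))²*((-11 - 4) + 0) = (-54 - 17 + 18)²*(-15 + 0) = (-53)²*(-15) = 2809*(-15) = -42135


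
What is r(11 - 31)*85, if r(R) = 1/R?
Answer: -17/4 ≈ -4.2500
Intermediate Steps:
r(11 - 31)*85 = 85/(11 - 31) = 85/(-20) = -1/20*85 = -17/4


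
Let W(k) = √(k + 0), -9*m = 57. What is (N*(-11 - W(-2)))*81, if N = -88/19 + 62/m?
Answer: 244134/19 + 22194*I*√2/19 ≈ 12849.0 + 1652.0*I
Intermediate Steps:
m = -19/3 (m = -⅑*57 = -19/3 ≈ -6.3333)
N = -274/19 (N = -88/19 + 62/(-19/3) = -88*1/19 + 62*(-3/19) = -88/19 - 186/19 = -274/19 ≈ -14.421)
W(k) = √k
(N*(-11 - W(-2)))*81 = -274*(-11 - √(-2))/19*81 = -274*(-11 - I*√2)/19*81 = (3014/19 + 274*I*√2/19)*81 = 244134/19 + 22194*I*√2/19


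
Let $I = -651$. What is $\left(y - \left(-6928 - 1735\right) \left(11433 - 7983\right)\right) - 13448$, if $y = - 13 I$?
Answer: $29882365$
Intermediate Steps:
$y = 8463$ ($y = \left(-13\right) \left(-651\right) = 8463$)
$\left(y - \left(-6928 - 1735\right) \left(11433 - 7983\right)\right) - 13448 = \left(8463 - \left(-6928 - 1735\right) \left(11433 - 7983\right)\right) - 13448 = \left(8463 - \left(-8663\right) 3450\right) - 13448 = \left(8463 - -29887350\right) - 13448 = \left(8463 + 29887350\right) - 13448 = 29895813 - 13448 = 29882365$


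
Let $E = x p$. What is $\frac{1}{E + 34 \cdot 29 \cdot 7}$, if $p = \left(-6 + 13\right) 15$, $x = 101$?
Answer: $\frac{1}{17507} \approx 5.712 \cdot 10^{-5}$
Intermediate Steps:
$p = 105$ ($p = 7 \cdot 15 = 105$)
$E = 10605$ ($E = 101 \cdot 105 = 10605$)
$\frac{1}{E + 34 \cdot 29 \cdot 7} = \frac{1}{10605 + 34 \cdot 29 \cdot 7} = \frac{1}{10605 + 986 \cdot 7} = \frac{1}{10605 + 6902} = \frac{1}{17507}$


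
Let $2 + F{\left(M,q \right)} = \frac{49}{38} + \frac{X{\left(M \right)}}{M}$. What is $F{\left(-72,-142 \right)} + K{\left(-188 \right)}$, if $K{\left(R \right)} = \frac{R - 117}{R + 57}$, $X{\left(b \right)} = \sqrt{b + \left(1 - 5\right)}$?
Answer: $\frac{8053}{4978} - \frac{i \sqrt{19}}{36} \approx 1.6177 - 0.12108 i$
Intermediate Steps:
$X{\left(b \right)} = \sqrt{-4 + b}$ ($X{\left(b \right)} = \sqrt{b + \left(1 - 5\right)} = \sqrt{b - 4} = \sqrt{-4 + b}$)
$K{\left(R \right)} = \frac{-117 + R}{57 + R}$
$F{\left(M,q \right)} = - \frac{27}{38} + \frac{\sqrt{-4 + M}}{M}$ ($F{\left(M,q \right)} = -2 + \left(\frac{49}{38} + \frac{\sqrt{-4 + M}}{M}\right) = - \frac{27}{38} + \frac{\sqrt{-4 + M}}{M}$)
$F{\left(-72,-142 \right)} + K{\left(-188 \right)} = \left(- \frac{27}{38} + \frac{\sqrt{-4 - 72}}{-72}\right) + \frac{-117 - 188}{57 - 188} = \left(- \frac{27}{38} - \frac{\sqrt{-76}}{72}\right) + \frac{1}{-131} \left(-305\right) = \left(- \frac{27}{38} - \frac{2 i \sqrt{19}}{72}\right) - - \frac{305}{131} = \left(- \frac{27}{38} - \frac{i \sqrt{19}}{36}\right) + \frac{305}{131} = \frac{8053}{4978} - \frac{i \sqrt{19}}{36}$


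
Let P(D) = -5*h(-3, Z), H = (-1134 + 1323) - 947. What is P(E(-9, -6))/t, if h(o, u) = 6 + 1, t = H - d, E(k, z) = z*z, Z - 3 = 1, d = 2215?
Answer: 35/2973 ≈ 0.011773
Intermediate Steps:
Z = 4 (Z = 3 + 1 = 4)
E(k, z) = z²
H = -758 (H = 189 - 947 = -758)
t = -2973 (t = -758 - 1*2215 = -758 - 2215 = -2973)
h(o, u) = 7
P(D) = -35 (P(D) = -5*7 = -35)
P(E(-9, -6))/t = -35/(-2973) = -35*(-1/2973) = 35/2973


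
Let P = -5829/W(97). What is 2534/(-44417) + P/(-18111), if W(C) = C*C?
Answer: -143850302791/2522980341461 ≈ -0.057016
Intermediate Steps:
W(C) = C²
P = -5829/9409 (P = -5829/(97²) = -5829/9409 ≈ -0.61951)
2534/(-44417) + P/(-18111) = 2534/(-44417) - 5829/9409/(-18111) = 2534*(-1/44417) - 5829/9409*(-1/18111) = -2534/44417 + 1943/56802133 = -143850302791/2522980341461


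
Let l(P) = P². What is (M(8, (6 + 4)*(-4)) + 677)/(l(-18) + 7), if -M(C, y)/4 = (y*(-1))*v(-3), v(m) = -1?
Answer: 837/331 ≈ 2.5287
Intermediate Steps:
M(C, y) = -4*y (M(C, y) = -4*y*(-1)*(-1) = -4*(-y)*(-1) = -4*y)
(M(8, (6 + 4)*(-4)) + 677)/(l(-18) + 7) = (-4*(6 + 4)*(-4) + 677)/((-18)² + 7) = (-40*(-4) + 677)/(324 + 7) = (-4*(-40) + 677)/331 = (160 + 677)*(1/331) = 837*(1/331) = 837/331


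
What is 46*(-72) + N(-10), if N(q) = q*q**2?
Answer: -4312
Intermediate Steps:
N(q) = q**3
46*(-72) + N(-10) = 46*(-72) + (-10)**3 = -3312 - 1000 = -4312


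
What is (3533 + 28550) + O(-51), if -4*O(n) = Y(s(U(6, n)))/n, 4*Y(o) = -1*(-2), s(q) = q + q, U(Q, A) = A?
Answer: 13089865/408 ≈ 32083.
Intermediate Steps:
s(q) = 2*q
Y(o) = 1/2 (Y(o) = (-1*(-2))/4 = (1/4)*2 = 1/2)
O(n) = -1/(8*n)
(3533 + 28550) + O(-51) = (3533 + 28550) - 1/8/(-51) = 32083 - 1/8*(-1/51) = 32083 + 1/408 = 13089865/408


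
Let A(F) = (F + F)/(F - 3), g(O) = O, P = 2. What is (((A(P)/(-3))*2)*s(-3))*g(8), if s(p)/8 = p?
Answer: -512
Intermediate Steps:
A(F) = 2*F/(-3 + F) (A(F) = (2*F)/(-3 + F) = 2*F/(-3 + F))
s(p) = 8*p
(((A(P)/(-3))*2)*s(-3))*g(8) = ((((2*2/(-3 + 2))/(-3))*2)*(8*(-3)))*8 = ((((2*2/(-1))*(-1/3))*2)*(-24))*8 = ((((2*2*(-1))*(-1/3))*2)*(-24))*8 = ((-4*(-1/3)*2)*(-24))*8 = (((4/3)*2)*(-24))*8 = ((8/3)*(-24))*8 = -64*8 = -512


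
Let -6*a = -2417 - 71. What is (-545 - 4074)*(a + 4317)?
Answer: -65566705/3 ≈ -2.1856e+7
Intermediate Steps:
a = 1244/3 (a = -(-2417 - 71)/6 = -⅙*(-2488) = 1244/3 ≈ 414.67)
(-545 - 4074)*(a + 4317) = (-545 - 4074)*(1244/3 + 4317) = -4619*14195/3 = -65566705/3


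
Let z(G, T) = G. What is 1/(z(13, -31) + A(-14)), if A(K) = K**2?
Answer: 1/209 ≈ 0.0047847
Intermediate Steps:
1/(z(13, -31) + A(-14)) = 1/(13 + (-14)**2) = 1/(13 + 196) = 1/209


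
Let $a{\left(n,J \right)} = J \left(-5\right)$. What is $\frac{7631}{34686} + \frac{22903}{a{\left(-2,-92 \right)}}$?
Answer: $\frac{398961859}{7977780} \approx 50.009$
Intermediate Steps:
$a{\left(n,J \right)} = - 5 J$
$\frac{7631}{34686} + \frac{22903}{a{\left(-2,-92 \right)}} = \frac{7631}{34686} + \frac{22903}{\left(-5\right) \left(-92\right)} = 7631 \cdot \frac{1}{34686} + \frac{22903}{460} = \frac{7631}{34686} + 22903 \cdot \frac{1}{460} = \frac{7631}{34686} + \frac{22903}{460} = \frac{398961859}{7977780}$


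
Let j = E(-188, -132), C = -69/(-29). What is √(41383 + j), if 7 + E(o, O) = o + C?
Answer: √34641109/29 ≈ 202.95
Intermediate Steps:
C = 69/29 (C = -69*(-1)/29 = -1*(-69/29) = 69/29 ≈ 2.3793)
E(o, O) = -134/29 + o (E(o, O) = -7 + (o + 69/29) = -7 + (69/29 + o) = -134/29 + o)
j = -5586/29 (j = -134/29 - 188 = -5586/29 ≈ -192.62)
√(41383 + j) = √(41383 - 5586/29) = √(1194521/29) = √34641109/29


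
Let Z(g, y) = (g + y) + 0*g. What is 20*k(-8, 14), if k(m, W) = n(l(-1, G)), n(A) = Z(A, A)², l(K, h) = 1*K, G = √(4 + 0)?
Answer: 80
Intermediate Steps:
Z(g, y) = g + y (Z(g, y) = (g + y) + 0 = g + y)
G = 2 (G = √4 = 2)
l(K, h) = K
n(A) = 4*A² (n(A) = (A + A)² = (2*A)² = 4*A²)
k(m, W) = 4 (k(m, W) = 4*(-1)² = 4*1 = 4)
20*k(-8, 14) = 20*4 = 80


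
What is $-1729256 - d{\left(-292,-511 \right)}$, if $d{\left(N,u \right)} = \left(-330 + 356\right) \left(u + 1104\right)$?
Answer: $-1744674$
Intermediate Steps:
$d{\left(N,u \right)} = 28704 + 26 u$ ($d{\left(N,u \right)} = 26 \left(1104 + u\right) = 28704 + 26 u$)
$-1729256 - d{\left(-292,-511 \right)} = -1729256 - \left(28704 + 26 \left(-511\right)\right) = -1729256 - \left(28704 - 13286\right) = -1729256 - 15418 = -1744674$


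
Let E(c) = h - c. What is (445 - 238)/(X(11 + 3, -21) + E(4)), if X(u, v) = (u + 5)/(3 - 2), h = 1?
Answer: 207/16 ≈ 12.938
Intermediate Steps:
X(u, v) = 5 + u (X(u, v) = (5 + u)/1 = (5 + u)*1 = 5 + u)
E(c) = 1 - c
(445 - 238)/(X(11 + 3, -21) + E(4)) = (445 - 238)/((5 + (11 + 3)) + (1 - 1*4)) = 207/((5 + 14) + (1 - 4)) = 207/(19 - 3) = 207/16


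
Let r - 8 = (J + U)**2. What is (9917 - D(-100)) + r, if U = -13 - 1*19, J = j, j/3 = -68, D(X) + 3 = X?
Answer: 65724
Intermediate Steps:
D(X) = -3 + X
j = -204 (j = 3*(-68) = -204)
J = -204
U = -32 (U = -13 - 19 = -32)
r = 55704 (r = 8 + (-204 - 32)**2 = 8 + (-236)**2 = 8 + 55696 = 55704)
(9917 - D(-100)) + r = (9917 - (-3 - 100)) + 55704 = (9917 - 1*(-103)) + 55704 = (9917 + 103) + 55704 = 10020 + 55704 = 65724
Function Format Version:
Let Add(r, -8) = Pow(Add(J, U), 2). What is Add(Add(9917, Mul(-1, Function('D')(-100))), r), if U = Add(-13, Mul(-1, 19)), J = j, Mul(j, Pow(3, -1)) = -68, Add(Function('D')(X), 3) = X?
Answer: 65724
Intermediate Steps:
Function('D')(X) = Add(-3, X)
j = -204 (j = Mul(3, -68) = -204)
J = -204
U = -32 (U = Add(-13, -19) = -32)
r = 55704 (r = Add(8, Pow(Add(-204, -32), 2)) = Add(8, Pow(-236, 2)) = Add(8, 55696) = 55704)
Add(Add(9917, Mul(-1, Function('D')(-100))), r) = Add(Add(9917, Mul(-1, Add(-3, -100))), 55704) = Add(Add(9917, Mul(-1, -103)), 55704) = Add(Add(9917, 103), 55704) = Add(10020, 55704) = 65724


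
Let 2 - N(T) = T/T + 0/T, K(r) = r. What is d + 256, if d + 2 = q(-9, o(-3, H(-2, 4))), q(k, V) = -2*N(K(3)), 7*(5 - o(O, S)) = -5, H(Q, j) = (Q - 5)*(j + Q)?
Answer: 252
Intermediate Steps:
N(T) = 1 (N(T) = 2 - (T/T + 0/T) = 2 - (1 + 0) = 2 - 1*1 = 2 - 1 = 1)
H(Q, j) = (-5 + Q)*(Q + j)
o(O, S) = 40/7 (o(O, S) = 5 - 1/7*(-5) = 5 + 5/7 = 40/7)
q(k, V) = -2 (q(k, V) = -2*1 = -2)
d = -4 (d = -2 - 2 = -4)
d + 256 = -4 + 256 = 252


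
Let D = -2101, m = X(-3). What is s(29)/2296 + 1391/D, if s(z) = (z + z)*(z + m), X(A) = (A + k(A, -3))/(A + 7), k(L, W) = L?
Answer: 157359/4823896 ≈ 0.032621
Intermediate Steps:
X(A) = 2*A/(7 + A) (X(A) = (A + A)/(A + 7) = (2*A)/(7 + A) = 2*A/(7 + A))
m = -3/2 (m = 2*(-3)/(7 - 3) = 2*(-3)/4 = 2*(-3)*(¼) = -3/2 ≈ -1.5000)
s(z) = 2*z*(-3/2 + z) (s(z) = (z + z)*(z - 3/2) = (2*z)*(-3/2 + z) = 2*z*(-3/2 + z))
s(29)/2296 + 1391/D = (29*(-3 + 2*29))/2296 + 1391/(-2101) = (29*(-3 + 58))*(1/2296) + 1391*(-1/2101) = (29*55)*(1/2296) - 1391/2101 = 1595*(1/2296) - 1391/2101 = 1595/2296 - 1391/2101 = 157359/4823896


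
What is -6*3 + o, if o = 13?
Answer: -5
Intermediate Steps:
-6*3 + o = -6*3 + 13 = -18 + 13 = -5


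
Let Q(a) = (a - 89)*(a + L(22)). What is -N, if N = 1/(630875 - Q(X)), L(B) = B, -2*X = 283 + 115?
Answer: -1/579899 ≈ -1.7244e-6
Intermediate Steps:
X = -199 (X = -(283 + 115)/2 = -½*398 = -199)
Q(a) = (-89 + a)*(22 + a) (Q(a) = (a - 89)*(a + 22) = (-89 + a)*(22 + a))
N = 1/579899 (N = 1/(630875 - (-1958 + (-199)² - 67*(-199))) = 1/(630875 - (-1958 + 39601 + 13333)) = 1/(630875 - 1*50976) = 1/(630875 - 50976) = 1/579899 ≈ 1.7244e-6)
-N = -1*1/579899 = -1/579899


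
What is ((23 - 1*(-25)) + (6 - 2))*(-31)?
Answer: -1612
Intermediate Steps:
((23 - 1*(-25)) + (6 - 2))*(-31) = ((23 + 25) + 4)*(-31) = (48 + 4)*(-31) = 52*(-31) = -1612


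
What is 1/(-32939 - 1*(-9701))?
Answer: -1/23238 ≈ -4.3033e-5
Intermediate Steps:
1/(-32939 - 1*(-9701)) = 1/(-32939 + 9701) = 1/(-23238) = -1/23238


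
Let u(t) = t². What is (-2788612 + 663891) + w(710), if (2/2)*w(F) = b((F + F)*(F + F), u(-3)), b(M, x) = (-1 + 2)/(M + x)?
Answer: -4284306546888/2016409 ≈ -2.1247e+6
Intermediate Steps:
b(M, x) = 1/(M + x)
w(F) = 1/(9 + 4*F²) (w(F) = 1/((F + F)*(F + F) + (-3)²) = 1/((2*F)*(2*F) + 9) = 1/(4*F² + 9) = 1/(9 + 4*F²))
(-2788612 + 663891) + w(710) = (-2788612 + 663891) + 1/(9 + 4*710²) = -2124721 + 1/(9 + 4*504100) = -2124721 + 1/(9 + 2016400) = -2124721 + 1/2016409 = -4284306546888/2016409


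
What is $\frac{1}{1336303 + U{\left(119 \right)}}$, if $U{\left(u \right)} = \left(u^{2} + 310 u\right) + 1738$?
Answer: $\frac{1}{1389092} \approx 7.199 \cdot 10^{-7}$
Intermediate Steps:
$U{\left(u \right)} = 1738 + u^{2} + 310 u$
$\frac{1}{1336303 + U{\left(119 \right)}} = \frac{1}{1336303 + \left(1738 + 119^{2} + 310 \cdot 119\right)} = \frac{1}{1336303 + \left(1738 + 14161 + 36890\right)} = \frac{1}{1336303 + 52789} = \frac{1}{1389092}$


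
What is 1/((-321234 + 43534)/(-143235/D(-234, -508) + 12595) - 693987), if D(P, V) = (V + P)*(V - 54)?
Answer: -1050404429/728990178870583 ≈ -1.4409e-6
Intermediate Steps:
D(P, V) = (-54 + V)*(P + V) (D(P, V) = (P + V)*(-54 + V) = (-54 + V)*(P + V))
1/((-321234 + 43534)/(-143235/D(-234, -508) + 12595) - 693987) = 1/((-321234 + 43534)/(-143235/((-508)² - 54*(-234) - 54*(-508) - 234*(-508)) + 12595) - 693987) = 1/(-277700/(-143235/(258064 + 12636 + 27432 + 118872) + 12595) - 693987) = 1/(-277700/(-143235/417004 + 12595) - 693987) = 1/(-277700/5252022145/417004 - 693987) = 1/(-277700*417004/5252022145 - 693987) = 1/(-23160402160/1050404429 - 693987) = 1/(-728990178870583/1050404429) = -1050404429/728990178870583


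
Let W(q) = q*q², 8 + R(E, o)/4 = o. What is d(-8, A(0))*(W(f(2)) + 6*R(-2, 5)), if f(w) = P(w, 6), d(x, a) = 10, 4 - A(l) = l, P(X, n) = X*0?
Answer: -720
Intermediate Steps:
P(X, n) = 0
R(E, o) = -32 + 4*o
A(l) = 4 - l
f(w) = 0
W(q) = q³
d(-8, A(0))*(W(f(2)) + 6*R(-2, 5)) = 10*(0³ + 6*(-32 + 4*5)) = 10*(0 + 6*(-32 + 20)) = 10*(0 + 6*(-12)) = 10*(0 - 72) = 10*(-72) = -720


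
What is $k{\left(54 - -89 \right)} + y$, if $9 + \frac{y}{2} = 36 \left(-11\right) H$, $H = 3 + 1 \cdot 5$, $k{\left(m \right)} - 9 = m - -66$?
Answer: $-6136$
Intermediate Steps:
$k{\left(m \right)} = 75 + m$ ($k{\left(m \right)} = 9 + \left(m - -66\right) = 9 + \left(m + 66\right) = 9 + \left(66 + m\right) = 75 + m$)
$H = 8$ ($H = 3 + 5 = 8$)
$y = -6354$ ($y = -18 + 2 \cdot 36 \left(-11\right) 8 = -18 + 2 \left(\left(-396\right) 8\right) = -18 + 2 \left(-3168\right) = -18 - 6336 = -6354$)
$k{\left(54 - -89 \right)} + y = \left(75 + \left(54 - -89\right)\right) - 6354 = \left(75 + \left(54 + 89\right)\right) - 6354 = \left(75 + 143\right) - 6354 = 218 - 6354 = -6136$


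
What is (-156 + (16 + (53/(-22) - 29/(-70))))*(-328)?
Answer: 17931104/385 ≈ 46574.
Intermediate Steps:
(-156 + (16 + (53/(-22) - 29/(-70))))*(-328) = (-156 + (16 + (53*(-1/22) - 29*(-1/70))))*(-328) = (-156 + (16 + (-53/22 + 29/70)))*(-328) = (-156 + (16 - 768/385))*(-328) = (-156 + 5392/385)*(-328) = -54668/385*(-328) = 17931104/385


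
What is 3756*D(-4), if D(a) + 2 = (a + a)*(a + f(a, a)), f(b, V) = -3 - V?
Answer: 82632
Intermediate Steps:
D(a) = -2 - 6*a (D(a) = -2 + (a + a)*(a + (-3 - a)) = -2 + (2*a)*(-3) = -2 - 6*a)
3756*D(-4) = 3756*(-2 - 6*(-4)) = 3756*(-2 + 24) = 3756*22 = 82632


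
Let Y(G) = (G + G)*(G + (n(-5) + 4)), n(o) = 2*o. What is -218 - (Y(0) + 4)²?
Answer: -234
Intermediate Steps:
Y(G) = 2*G*(-6 + G) (Y(G) = (G + G)*(G + (2*(-5) + 4)) = (2*G)*(G + (-10 + 4)) = (2*G)*(G - 6) = (2*G)*(-6 + G) = 2*G*(-6 + G))
-218 - (Y(0) + 4)² = -218 - (2*0*(-6 + 0) + 4)² = -218 - (2*0*(-6) + 4)² = -218 - (0 + 4)² = -218 - 1*4² = -218 - 1*16 = -218 - 16 = -234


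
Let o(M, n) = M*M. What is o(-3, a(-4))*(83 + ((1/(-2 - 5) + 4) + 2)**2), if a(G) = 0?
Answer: 51732/49 ≈ 1055.8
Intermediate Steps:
o(M, n) = M**2
o(-3, a(-4))*(83 + ((1/(-2 - 5) + 4) + 2)**2) = (-3)**2*(83 + ((1/(-2 - 5) + 4) + 2)**2) = 9*(83 + ((1/(-7) + 4) + 2)**2) = 9*(83 + ((-1/7 + 4) + 2)**2) = 9*(83 + (27/7 + 2)**2) = 9*(83 + (41/7)**2) = 9*(83 + 1681/49) = 9*(5748/49) = 51732/49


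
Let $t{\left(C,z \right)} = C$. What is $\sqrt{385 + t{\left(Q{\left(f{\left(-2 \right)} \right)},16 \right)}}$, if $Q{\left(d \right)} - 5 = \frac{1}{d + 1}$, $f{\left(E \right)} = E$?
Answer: $\sqrt{389} \approx 19.723$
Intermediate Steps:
$Q{\left(d \right)} = 5 + \frac{1}{1 + d}$ ($Q{\left(d \right)} = 5 + \frac{1}{d + 1} = 5 + \frac{1}{1 + d}$)
$\sqrt{385 + t{\left(Q{\left(f{\left(-2 \right)} \right)},16 \right)}} = \sqrt{385 + \frac{6 + 5 \left(-2\right)}{1 - 2}} = \sqrt{385 + \frac{6 - 10}{-1}} = \sqrt{385 - -4} = \sqrt{385 + 4} = \sqrt{389}$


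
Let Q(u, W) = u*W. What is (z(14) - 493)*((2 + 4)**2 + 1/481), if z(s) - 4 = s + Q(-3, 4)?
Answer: -8433379/481 ≈ -17533.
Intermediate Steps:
Q(u, W) = W*u
z(s) = -8 + s (z(s) = 4 + (s + 4*(-3)) = 4 + (s - 12) = 4 + (-12 + s) = -8 + s)
(z(14) - 493)*((2 + 4)**2 + 1/481) = ((-8 + 14) - 493)*((2 + 4)**2 + 1/481) = (6 - 493)*(6**2 + 1/481) = -487*(36 + 1/481) = -487*17317/481 = -8433379/481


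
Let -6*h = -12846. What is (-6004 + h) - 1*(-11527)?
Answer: 7664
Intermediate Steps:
h = 2141 (h = -⅙*(-12846) = 2141)
(-6004 + h) - 1*(-11527) = (-6004 + 2141) - 1*(-11527) = -3863 + 11527 = 7664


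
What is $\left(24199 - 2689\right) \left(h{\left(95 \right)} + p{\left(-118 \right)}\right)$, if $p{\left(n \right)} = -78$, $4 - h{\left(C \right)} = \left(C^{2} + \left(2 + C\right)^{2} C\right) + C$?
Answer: $-19424583990$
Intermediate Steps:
$h{\left(C \right)} = 4 - C - C^{2} - C \left(2 + C\right)^{2}$ ($h{\left(C \right)} = 4 - \left(\left(C^{2} + \left(2 + C\right)^{2} C\right) + C\right) = 4 - \left(\left(C^{2} + C \left(2 + C\right)^{2}\right) + C\right) = 4 - \left(C + C^{2} + C \left(2 + C\right)^{2}\right) = 4 - C - C^{2} - C \left(2 + C\right)^{2}$)
$\left(24199 - 2689\right) \left(h{\left(95 \right)} + p{\left(-118 \right)}\right) = \left(24199 - 2689\right) \left(\left(4 - 95 - 95^{2} - 95 \left(2 + 95\right)^{2}\right) - 78\right) = 21510 \left(\left(4 - 95 - 9025 - 95 \cdot 97^{2}\right) - 78\right) = 21510 \left(\left(4 - 95 - 9025 - 95 \cdot 9409\right) - 78\right) = 21510 \left(\left(4 - 95 - 9025 - 893855\right) - 78\right) = 21510 \left(-902971 - 78\right) = 21510 \left(-903049\right) = -19424583990$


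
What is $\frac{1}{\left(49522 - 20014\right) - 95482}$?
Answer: $- \frac{1}{65974} \approx -1.5157 \cdot 10^{-5}$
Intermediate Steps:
$\frac{1}{\left(49522 - 20014\right) - 95482} = \frac{1}{29508 - 95482} = \frac{1}{-65974} = - \frac{1}{65974}$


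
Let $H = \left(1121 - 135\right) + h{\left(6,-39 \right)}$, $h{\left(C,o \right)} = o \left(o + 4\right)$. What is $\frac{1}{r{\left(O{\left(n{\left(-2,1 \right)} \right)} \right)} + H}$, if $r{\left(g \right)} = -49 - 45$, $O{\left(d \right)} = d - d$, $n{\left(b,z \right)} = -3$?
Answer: $\frac{1}{2257} \approx 0.00044307$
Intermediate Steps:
$O{\left(d \right)} = 0$
$r{\left(g \right)} = -94$ ($r{\left(g \right)} = -49 - 45 = -94$)
$h{\left(C,o \right)} = o \left(4 + o\right)$
$H = 2351$ ($H = \left(1121 - 135\right) - 39 \left(4 - 39\right) = 986 - -1365 = 986 + 1365 = 2351$)
$\frac{1}{r{\left(O{\left(n{\left(-2,1 \right)} \right)} \right)} + H} = \frac{1}{-94 + 2351} = \frac{1}{2257}$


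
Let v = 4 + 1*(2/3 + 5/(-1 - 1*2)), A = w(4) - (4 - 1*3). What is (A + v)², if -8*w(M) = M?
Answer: 9/4 ≈ 2.2500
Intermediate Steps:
w(M) = -M/8
A = -3/2 (A = -⅛*4 - (4 - 1*3) = -½ - (4 - 3) = -½ - 1*1 = -½ - 1 = -3/2 ≈ -1.5000)
v = 3 (v = 4 + 1*(2*(⅓) + 5/(-1 - 2)) = 4 + 1*(⅔ + 5/(-3)) = 4 + 1*(⅔ + 5*(-⅓)) = 4 + 1*(⅔ - 5/3) = 4 + 1*(-1) = 4 - 1 = 3)
(A + v)² = (-3/2 + 3)² = (3/2)² = 9/4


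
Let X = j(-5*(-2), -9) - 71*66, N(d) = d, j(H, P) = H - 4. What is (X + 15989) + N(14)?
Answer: 11323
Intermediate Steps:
j(H, P) = -4 + H
X = -4680 (X = (-4 - 5*(-2)) - 71*66 = (-4 + 10) - 4686 = 6 - 4686 = -4680)
(X + 15989) + N(14) = (-4680 + 15989) + 14 = 11309 + 14 = 11323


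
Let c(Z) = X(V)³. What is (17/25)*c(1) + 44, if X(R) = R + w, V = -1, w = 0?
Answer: 1083/25 ≈ 43.320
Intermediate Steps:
X(R) = R (X(R) = R + 0 = R)
c(Z) = -1 (c(Z) = (-1)³ = -1)
(17/25)*c(1) + 44 = (17/25)*(-1) + 44 = -17/25 + 44 = 1083/25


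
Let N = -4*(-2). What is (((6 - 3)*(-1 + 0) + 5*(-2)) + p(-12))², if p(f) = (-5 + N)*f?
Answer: 2401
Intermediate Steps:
N = 8
p(f) = 3*f (p(f) = (-5 + 8)*f = 3*f)
(((6 - 3)*(-1 + 0) + 5*(-2)) + p(-12))² = (((6 - 3)*(-1 + 0) + 5*(-2)) + 3*(-12))² = ((3*(-1) - 10) - 36)² = ((-3 - 10) - 36)² = (-13 - 36)² = (-49)² = 2401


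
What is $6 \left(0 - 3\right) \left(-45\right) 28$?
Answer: $22680$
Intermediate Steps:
$6 \left(0 - 3\right) \left(-45\right) 28 = 6 \left(-3\right) \left(-45\right) 28 = \left(-18\right) \left(-45\right) 28 = 810 \cdot 28 = 22680$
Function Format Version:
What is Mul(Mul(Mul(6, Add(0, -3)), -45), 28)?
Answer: 22680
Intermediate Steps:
Mul(Mul(Mul(6, Add(0, -3)), -45), 28) = Mul(Mul(Mul(6, -3), -45), 28) = Mul(Mul(-18, -45), 28) = Mul(810, 28) = 22680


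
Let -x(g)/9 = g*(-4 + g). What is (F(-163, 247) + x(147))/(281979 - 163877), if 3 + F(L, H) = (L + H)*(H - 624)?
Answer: -110430/59051 ≈ -1.8701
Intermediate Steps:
F(L, H) = -3 + (-624 + H)*(H + L) (F(L, H) = -3 + (L + H)*(H - 624) = -3 + (H + L)*(-624 + H) = -3 + (-624 + H)*(H + L))
x(g) = -9*g*(-4 + g)
(F(-163, 247) + x(147))/(281979 - 163877) = ((-3 + 247² - 624*247 - 624*(-163) + 247*(-163)) + 9*147*(4 - 1*147))/(281979 - 163877) = ((-3 + 61009 - 154128 + 101712 - 40261) + 9*147*(4 - 147))/118102 = (-31671 + 9*147*(-143))*(1/118102) = (-31671 - 189189)*(1/118102) = -220860*1/118102 = -110430/59051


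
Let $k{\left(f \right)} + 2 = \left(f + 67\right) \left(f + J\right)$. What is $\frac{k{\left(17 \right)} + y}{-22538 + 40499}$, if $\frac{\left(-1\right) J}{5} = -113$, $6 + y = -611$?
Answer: $\frac{48269}{17961} \approx 2.6874$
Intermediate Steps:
$y = -617$ ($y = -6 - 611 = -617$)
$J = 565$ ($J = \left(-5\right) \left(-113\right) = 565$)
$k{\left(f \right)} = -2 + \left(67 + f\right) \left(565 + f\right)$ ($k{\left(f \right)} = -2 + \left(f + 67\right) \left(f + 565\right) = -2 + \left(67 + f\right) \left(565 + f\right)$)
$\frac{k{\left(17 \right)} + y}{-22538 + 40499} = \frac{\left(37853 + 17^{2} + 632 \cdot 17\right) - 617}{-22538 + 40499} = \frac{\left(37853 + 289 + 10744\right) - 617}{17961} = \left(48886 - 617\right) \frac{1}{17961} = 48269 \cdot \frac{1}{17961} = \frac{48269}{17961}$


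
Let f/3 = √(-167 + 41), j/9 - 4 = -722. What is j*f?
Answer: -58158*I*√14 ≈ -2.1761e+5*I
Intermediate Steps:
j = -6462 (j = 36 + 9*(-722) = 36 - 6498 = -6462)
f = 9*I*√14 (f = 3*√(-167 + 41) = 3*√(-126) = 3*(3*I*√14) = 9*I*√14 ≈ 33.675*I)
j*f = -58158*I*√14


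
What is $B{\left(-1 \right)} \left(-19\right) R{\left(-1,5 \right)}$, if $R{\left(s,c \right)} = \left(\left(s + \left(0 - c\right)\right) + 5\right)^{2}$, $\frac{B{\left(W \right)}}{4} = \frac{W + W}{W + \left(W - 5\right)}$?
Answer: $- \frac{152}{7} \approx -21.714$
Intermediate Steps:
$B{\left(W \right)} = \frac{8 W}{-5 + 2 W}$ ($B{\left(W \right)} = 4 \frac{W + W}{W + \left(W - 5\right)} = 4 \frac{2 W}{W + \left(W - 5\right)} = 4 \frac{2 W}{W + \left(-5 + W\right)} = 4 \frac{2 W}{-5 + 2 W} = \frac{8 W}{-5 + 2 W}$)
$R{\left(s,c \right)} = \left(5 + s - c\right)^{2}$ ($R{\left(s,c \right)} = \left(\left(s - c\right) + 5\right)^{2} = \left(5 + s - c\right)^{2}$)
$B{\left(-1 \right)} \left(-19\right) R{\left(-1,5 \right)} = 8 \left(-1\right) \frac{1}{-5 + 2 \left(-1\right)} \left(-19\right) \left(5 - 1 - 5\right)^{2} = 8 \left(-1\right) \frac{1}{-5 - 2} \left(-19\right) \left(5 - 1 - 5\right)^{2} = 8 \left(-1\right) \frac{1}{-7} \left(-19\right) \left(-1\right)^{2} = 8 \left(-1\right) \left(- \frac{1}{7}\right) \left(-19\right) 1 = \frac{8}{7} \left(-19\right) 1 = \left(- \frac{152}{7}\right) 1 = - \frac{152}{7}$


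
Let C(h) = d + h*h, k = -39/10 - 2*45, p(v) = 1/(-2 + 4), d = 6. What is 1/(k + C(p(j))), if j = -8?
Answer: -20/1753 ≈ -0.011409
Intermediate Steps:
p(v) = ½ (p(v) = 1/2 = ½)
k = -939/10 (k = -39*⅒ - 90 = -39/10 - 90 = -939/10 ≈ -93.900)
C(h) = 6 + h² (C(h) = 6 + h*h = 6 + h²)
1/(k + C(p(j))) = 1/(-939/10 + (6 + (½)²)) = 1/(-939/10 + (6 + ¼)) = 1/(-939/10 + 25/4) = 1/(-1753/20) = -20/1753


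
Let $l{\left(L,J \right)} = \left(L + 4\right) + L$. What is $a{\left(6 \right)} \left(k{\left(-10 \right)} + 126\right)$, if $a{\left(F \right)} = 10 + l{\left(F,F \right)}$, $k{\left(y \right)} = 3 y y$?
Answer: $11076$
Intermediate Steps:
$l{\left(L,J \right)} = 4 + 2 L$ ($l{\left(L,J \right)} = \left(4 + L\right) + L = 4 + 2 L$)
$k{\left(y \right)} = 3 y^{2}$
$a{\left(F \right)} = 14 + 2 F$ ($a{\left(F \right)} = 10 + \left(4 + 2 F\right) = 14 + 2 F$)
$a{\left(6 \right)} \left(k{\left(-10 \right)} + 126\right) = \left(14 + 2 \cdot 6\right) \left(3 \left(-10\right)^{2} + 126\right) = \left(14 + 12\right) \left(3 \cdot 100 + 126\right) = 26 \left(300 + 126\right) = 26 \cdot 426 = 11076$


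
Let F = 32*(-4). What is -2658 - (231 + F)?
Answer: -2761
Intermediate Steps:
F = -128
-2658 - (231 + F) = -2658 - (231 - 128) = -2658 - 1*103 = -2658 - 103 = -2761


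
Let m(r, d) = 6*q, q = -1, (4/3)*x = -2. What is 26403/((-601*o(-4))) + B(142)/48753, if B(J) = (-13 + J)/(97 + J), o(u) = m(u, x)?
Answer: 34183038875/4668554778 ≈ 7.3220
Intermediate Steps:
x = -3/2 (x = (¾)*(-2) = -3/2 ≈ -1.5000)
m(r, d) = -6 (m(r, d) = 6*(-1) = -6)
o(u) = -6
B(J) = (-13 + J)/(97 + J)
26403/((-601*o(-4))) + B(142)/48753 = 26403/((-601*(-6))) + ((-13 + 142)/(97 + 142))/48753 = 26403/3606 + (129/239)*(1/48753) = 26403*(1/3606) + ((1/239)*129)*(1/48753) = 8801/1202 + (129/239)*(1/48753) = 8801/1202 + 43/3883989 = 34183038875/4668554778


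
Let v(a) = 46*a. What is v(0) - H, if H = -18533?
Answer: 18533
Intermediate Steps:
v(0) - H = 46*0 - 1*(-18533) = 0 + 18533 = 18533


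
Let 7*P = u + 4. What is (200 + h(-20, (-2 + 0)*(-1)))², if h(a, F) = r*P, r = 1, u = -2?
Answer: 1965604/49 ≈ 40114.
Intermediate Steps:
P = 2/7 (P = (-2 + 4)/7 = (⅐)*2 = 2/7 ≈ 0.28571)
h(a, F) = 2/7 (h(a, F) = 1*(2/7) = 2/7)
(200 + h(-20, (-2 + 0)*(-1)))² = (200 + 2/7)² = (1402/7)² = 1965604/49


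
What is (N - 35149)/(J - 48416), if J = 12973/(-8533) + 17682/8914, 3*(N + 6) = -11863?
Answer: 557771166946/690494777289 ≈ 0.80779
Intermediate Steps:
N = -11881/3 (N = -6 + (1/3)*(-11863) = -6 - 11863/3 = -11881/3 ≈ -3960.3)
J = 17619592/38031581 (J = 12973*(-1/8533) + 17682*(1/8914) = -12973/8533 + 8841/4457 = 17619592/38031581 ≈ 0.46329)
(N - 35149)/(J - 48416) = (-11881/3 - 35149)/(17619592/38031581 - 48416) = -117328/(3*(-1841319406104/38031581)) = -117328/3*(-38031581/1841319406104) = 557771166946/690494777289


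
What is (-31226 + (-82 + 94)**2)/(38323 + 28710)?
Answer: -31082/67033 ≈ -0.46368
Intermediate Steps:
(-31226 + (-82 + 94)**2)/(38323 + 28710) = (-31226 + 12**2)/67033 = (-31226 + 144)*(1/67033) = -31082*1/67033 = -31082/67033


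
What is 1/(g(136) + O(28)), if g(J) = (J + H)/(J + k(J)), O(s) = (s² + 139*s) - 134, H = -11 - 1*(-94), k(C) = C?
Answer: 272/1235643 ≈ 0.00022013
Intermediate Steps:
H = 83 (H = -11 + 94 = 83)
O(s) = -134 + s² + 139*s
g(J) = (83 + J)/(2*J) (g(J) = (J + 83)/(J + J) = (83 + J)/((2*J)) = (83 + J)*(1/(2*J)) = (83 + J)/(2*J))
1/(g(136) + O(28)) = 1/((½)*(83 + 136)/136 + (-134 + 28² + 139*28)) = 1/((½)*(1/136)*219 + (-134 + 784 + 3892)) = 1/(219/272 + 4542) = 1/(1235643/272) = 272/1235643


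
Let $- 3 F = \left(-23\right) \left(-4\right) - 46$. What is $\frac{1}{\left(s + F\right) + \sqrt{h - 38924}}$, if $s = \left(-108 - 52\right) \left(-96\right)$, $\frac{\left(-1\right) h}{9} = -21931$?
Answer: $\frac{138102}{2117703061} - \frac{9 \sqrt{158455}}{2117703061} \approx 6.3521 \cdot 10^{-5}$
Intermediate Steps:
$h = 197379$ ($h = \left(-9\right) \left(-21931\right) = 197379$)
$F = - \frac{46}{3}$ ($F = - \frac{\left(-23\right) \left(-4\right) - 46}{3} = - \frac{92 - 46}{3} = \left(- \frac{1}{3}\right) 46 = - \frac{46}{3} \approx -15.333$)
$s = 15360$ ($s = \left(-160\right) \left(-96\right) = 15360$)
$\frac{1}{\left(s + F\right) + \sqrt{h - 38924}} = \frac{1}{\left(15360 - \frac{46}{3}\right) + \sqrt{197379 - 38924}} = \frac{1}{\frac{46034}{3} + \sqrt{158455}}$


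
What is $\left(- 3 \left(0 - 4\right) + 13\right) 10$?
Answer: $250$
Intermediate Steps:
$\left(- 3 \left(0 - 4\right) + 13\right) 10 = \left(\left(-3\right) \left(-4\right) + 13\right) 10 = \left(12 + 13\right) 10 = 25 \cdot 10 = 250$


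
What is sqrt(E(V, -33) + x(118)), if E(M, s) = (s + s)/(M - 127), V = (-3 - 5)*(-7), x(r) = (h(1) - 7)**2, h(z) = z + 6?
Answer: sqrt(4686)/71 ≈ 0.96415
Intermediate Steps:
h(z) = 6 + z
x(r) = 0 (x(r) = ((6 + 1) - 7)**2 = (7 - 7)**2 = 0**2 = 0)
V = 56 (V = -8*(-7) = 56)
E(M, s) = 2*s/(-127 + M) (E(M, s) = (2*s)/(-127 + M) = 2*s/(-127 + M))
sqrt(E(V, -33) + x(118)) = sqrt(2*(-33)/(-127 + 56) + 0) = sqrt(2*(-33)/(-71) + 0) = sqrt(2*(-33)*(-1/71) + 0) = sqrt(66/71 + 0) = sqrt(66/71) = sqrt(4686)/71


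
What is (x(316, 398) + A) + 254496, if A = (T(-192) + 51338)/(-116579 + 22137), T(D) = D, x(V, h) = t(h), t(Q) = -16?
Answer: 12016774507/47221 ≈ 2.5448e+5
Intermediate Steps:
x(V, h) = -16
A = -25573/47221 (A = (-192 + 51338)/(-116579 + 22137) = 51146/(-94442) = 51146*(-1/94442) = -25573/47221 ≈ -0.54156)
(x(316, 398) + A) + 254496 = (-16 - 25573/47221) + 254496 = -781109/47221 + 254496 = 12016774507/47221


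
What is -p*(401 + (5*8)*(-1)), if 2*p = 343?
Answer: -123823/2 ≈ -61912.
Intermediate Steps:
p = 343/2 (p = (½)*343 = 343/2 ≈ 171.50)
-p*(401 + (5*8)*(-1)) = -343*(401 + (5*8)*(-1))/2 = -343*(401 + 40*(-1))/2 = -343*(401 - 40)/2 = -343*361/2 = -1*123823/2 = -123823/2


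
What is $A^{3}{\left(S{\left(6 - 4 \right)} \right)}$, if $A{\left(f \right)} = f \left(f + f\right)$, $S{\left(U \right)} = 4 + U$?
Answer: $373248$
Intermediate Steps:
$A{\left(f \right)} = 2 f^{2}$ ($A{\left(f \right)} = f 2 f = 2 f^{2}$)
$A^{3}{\left(S{\left(6 - 4 \right)} \right)} = \left(2 \left(4 + \left(6 - 4\right)\right)^{2}\right)^{3} = \left(2 \left(4 + 2\right)^{2}\right)^{3} = \left(2 \cdot 6^{2}\right)^{3} = \left(2 \cdot 36\right)^{3} = 72^{3} = 373248$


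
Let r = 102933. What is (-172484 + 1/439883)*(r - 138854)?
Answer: 2725426107785691/439883 ≈ 6.1958e+9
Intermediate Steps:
(-172484 + 1/439883)*(r - 138854) = (-172484 + 1/439883)*(102933 - 138854) = (-172484 + 1/439883)*(-35921) = -75872779371/439883*(-35921) = 2725426107785691/439883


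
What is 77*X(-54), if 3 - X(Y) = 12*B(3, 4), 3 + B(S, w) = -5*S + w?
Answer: 13167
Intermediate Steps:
B(S, w) = -3 + w - 5*S (B(S, w) = -3 + (-5*S + w) = -3 + (w - 5*S) = -3 + w - 5*S)
X(Y) = 171 (X(Y) = 3 - 12*(-3 + 4 - 5*3) = 3 - 12*(-3 + 4 - 15) = 3 - 12*(-14) = 3 - 1*(-168) = 3 + 168 = 171)
77*X(-54) = 77*171 = 13167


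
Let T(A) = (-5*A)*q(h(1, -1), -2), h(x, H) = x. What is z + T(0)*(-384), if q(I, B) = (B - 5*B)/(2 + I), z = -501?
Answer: -501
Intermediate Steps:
q(I, B) = -4*B/(2 + I) (q(I, B) = (-4*B)/(2 + I) = -4*B/(2 + I))
T(A) = -40*A/3 (T(A) = (-5*A)*(-4*(-2)/(2 + 1)) = (-5*A)*(-4*(-2)/3) = (-5*A)*(-4*(-2)*⅓) = -5*A*(8/3) = -40*A/3)
z + T(0)*(-384) = -501 - 40/3*0*(-384) = -501 + 0*(-384) = -501 + 0 = -501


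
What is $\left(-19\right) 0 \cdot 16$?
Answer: $0$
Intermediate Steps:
$\left(-19\right) 0 \cdot 16 = 0 \cdot 16 = 0$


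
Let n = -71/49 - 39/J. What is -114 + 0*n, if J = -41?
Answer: -114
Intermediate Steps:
n = -1000/2009 (n = -71/49 - 39/(-41) = -71*1/49 - 39*(-1/41) = -71/49 + 39/41 = -1000/2009 ≈ -0.49776)
-114 + 0*n = -114 + 0*(-1000/2009) = -114 + 0 = -114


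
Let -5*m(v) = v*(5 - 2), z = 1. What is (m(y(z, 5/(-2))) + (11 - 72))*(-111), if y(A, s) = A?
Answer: 34188/5 ≈ 6837.6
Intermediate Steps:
m(v) = -3*v/5 (m(v) = -v*(5 - 2)/5 = -v*3/5 = -3*v/5)
(m(y(z, 5/(-2))) + (11 - 72))*(-111) = (-⅗*1 + (11 - 72))*(-111) = (-⅗ - 61)*(-111) = -308/5*(-111) = 34188/5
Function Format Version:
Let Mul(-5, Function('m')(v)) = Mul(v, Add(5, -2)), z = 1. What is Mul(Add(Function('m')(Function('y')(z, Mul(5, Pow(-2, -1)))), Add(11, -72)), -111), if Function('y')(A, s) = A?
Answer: Rational(34188, 5) ≈ 6837.6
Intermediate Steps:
Function('m')(v) = Mul(Rational(-3, 5), v) (Function('m')(v) = Mul(Rational(-1, 5), Mul(v, Add(5, -2))) = Mul(Rational(-1, 5), Mul(v, 3)) = Mul(Rational(-1, 5), Mul(3, v)) = Mul(Rational(-3, 5), v))
Mul(Add(Function('m')(Function('y')(z, Mul(5, Pow(-2, -1)))), Add(11, -72)), -111) = Mul(Add(Mul(Rational(-3, 5), 1), Add(11, -72)), -111) = Mul(Add(Rational(-3, 5), -61), -111) = Mul(Rational(-308, 5), -111) = Rational(34188, 5)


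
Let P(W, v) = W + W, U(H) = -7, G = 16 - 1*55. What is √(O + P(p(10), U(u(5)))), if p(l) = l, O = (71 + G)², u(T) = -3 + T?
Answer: 6*√29 ≈ 32.311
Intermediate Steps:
G = -39 (G = 16 - 55 = -39)
O = 1024 (O = (71 - 39)² = 32² = 1024)
P(W, v) = 2*W
√(O + P(p(10), U(u(5)))) = √(1024 + 2*10) = √(1024 + 20) = √1044 = 6*√29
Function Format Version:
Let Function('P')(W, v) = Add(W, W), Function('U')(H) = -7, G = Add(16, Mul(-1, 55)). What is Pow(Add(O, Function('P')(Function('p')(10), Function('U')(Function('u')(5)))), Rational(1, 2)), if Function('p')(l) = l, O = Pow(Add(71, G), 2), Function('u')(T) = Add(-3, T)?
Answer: Mul(6, Pow(29, Rational(1, 2))) ≈ 32.311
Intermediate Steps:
G = -39 (G = Add(16, -55) = -39)
O = 1024 (O = Pow(Add(71, -39), 2) = Pow(32, 2) = 1024)
Function('P')(W, v) = Mul(2, W)
Pow(Add(O, Function('P')(Function('p')(10), Function('U')(Function('u')(5)))), Rational(1, 2)) = Pow(Add(1024, Mul(2, 10)), Rational(1, 2)) = Pow(Add(1024, 20), Rational(1, 2)) = Pow(1044, Rational(1, 2)) = Mul(6, Pow(29, Rational(1, 2)))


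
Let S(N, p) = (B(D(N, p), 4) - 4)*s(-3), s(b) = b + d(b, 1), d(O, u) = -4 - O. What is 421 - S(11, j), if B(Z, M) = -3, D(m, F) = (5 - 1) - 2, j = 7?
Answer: 393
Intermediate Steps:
D(m, F) = 2 (D(m, F) = 4 - 2 = 2)
s(b) = -4 (s(b) = b + (-4 - b) = -4)
S(N, p) = 28 (S(N, p) = (-3 - 4)*(-4) = -7*(-4) = 28)
421 - S(11, j) = 421 - 1*28 = 421 - 28 = 393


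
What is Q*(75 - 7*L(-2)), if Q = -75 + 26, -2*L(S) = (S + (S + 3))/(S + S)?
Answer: -29743/8 ≈ -3717.9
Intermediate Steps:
L(S) = -(3 + 2*S)/(4*S) (L(S) = -(S + (S + 3))/(2*(S + S)) = -(S + (3 + S))/(2*(2*S)) = -(3 + 2*S)*1/(2*S)/2 = -(3 + 2*S)/(4*S))
Q = -49
Q*(75 - 7*L(-2)) = -49*(75 - 7*(-3 - 2*(-2))/(4*(-2))) = -49*(75 - 7*(-1)*(-3 + 4)/(4*2)) = -49*(75 - 7*(-1)/(4*2)) = -49*(75 - 7*(-⅛)) = -49*(75 + 7/8) = -49*607/8 = -29743/8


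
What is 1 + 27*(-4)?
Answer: -107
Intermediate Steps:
1 + 27*(-4) = 1 - 108 = -107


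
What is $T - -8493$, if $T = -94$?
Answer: $8399$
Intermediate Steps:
$T - -8493 = -94 - -8493 = -94 + 8493 = 8399$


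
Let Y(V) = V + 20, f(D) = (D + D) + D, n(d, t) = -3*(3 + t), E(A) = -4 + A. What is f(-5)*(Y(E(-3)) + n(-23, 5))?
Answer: 165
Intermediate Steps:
n(d, t) = -9 - 3*t
f(D) = 3*D (f(D) = 2*D + D = 3*D)
Y(V) = 20 + V
f(-5)*(Y(E(-3)) + n(-23, 5)) = (3*(-5))*((20 + (-4 - 3)) + (-9 - 3*5)) = -15*((20 - 7) + (-9 - 15)) = -15*(13 - 24) = -15*(-11) = 165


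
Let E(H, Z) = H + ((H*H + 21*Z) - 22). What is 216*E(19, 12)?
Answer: 131760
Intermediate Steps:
E(H, Z) = -22 + H + H² + 21*Z (E(H, Z) = H + ((H² + 21*Z) - 22) = H + (-22 + H² + 21*Z) = -22 + H + H² + 21*Z)
216*E(19, 12) = 216*(-22 + 19 + 19² + 21*12) = 216*(-22 + 19 + 361 + 252) = 216*610 = 131760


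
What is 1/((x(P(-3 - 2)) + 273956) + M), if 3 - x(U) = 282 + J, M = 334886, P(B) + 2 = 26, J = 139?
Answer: 1/608424 ≈ 1.6436e-6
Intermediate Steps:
P(B) = 24 (P(B) = -2 + 26 = 24)
x(U) = -418 (x(U) = 3 - (282 + 139) = 3 - 1*421 = 3 - 421 = -418)
1/((x(P(-3 - 2)) + 273956) + M) = 1/((-418 + 273956) + 334886) = 1/(273538 + 334886) = 1/608424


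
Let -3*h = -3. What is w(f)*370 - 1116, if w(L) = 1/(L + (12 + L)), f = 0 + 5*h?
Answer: -12091/11 ≈ -1099.2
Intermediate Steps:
h = 1 (h = -⅓*(-3) = 1)
f = 5 (f = 0 + 5*1 = 0 + 5 = 5)
w(L) = 1/(12 + 2*L)
w(f)*370 - 1116 = (1/(2*(6 + 5)))*370 - 1116 = ((½)/11)*370 - 1116 = ((½)*(1/11))*370 - 1116 = (1/22)*370 - 1116 = 185/11 - 1116 = -12091/11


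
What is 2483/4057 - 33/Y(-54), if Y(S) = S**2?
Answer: 2368849/3943404 ≈ 0.60071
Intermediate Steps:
2483/4057 - 33/Y(-54) = 2483/4057 - 33/((-54)**2) = 2483*(1/4057) - 33/2916 = 2483/4057 - 33*1/2916 = 2483/4057 - 11/972 = 2368849/3943404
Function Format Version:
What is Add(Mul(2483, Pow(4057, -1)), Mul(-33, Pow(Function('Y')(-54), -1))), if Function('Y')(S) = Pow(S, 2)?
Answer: Rational(2368849, 3943404) ≈ 0.60071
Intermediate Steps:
Add(Mul(2483, Pow(4057, -1)), Mul(-33, Pow(Function('Y')(-54), -1))) = Add(Mul(2483, Pow(4057, -1)), Mul(-33, Pow(Pow(-54, 2), -1))) = Add(Mul(2483, Rational(1, 4057)), Mul(-33, Pow(2916, -1))) = Add(Rational(2483, 4057), Mul(-33, Rational(1, 2916))) = Add(Rational(2483, 4057), Rational(-11, 972)) = Rational(2368849, 3943404)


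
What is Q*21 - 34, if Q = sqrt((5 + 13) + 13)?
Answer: -34 + 21*sqrt(31) ≈ 82.923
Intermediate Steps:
Q = sqrt(31) (Q = sqrt(18 + 13) = sqrt(31) ≈ 5.5678)
Q*21 - 34 = sqrt(31)*21 - 34 = 21*sqrt(31) - 34 = -34 + 21*sqrt(31)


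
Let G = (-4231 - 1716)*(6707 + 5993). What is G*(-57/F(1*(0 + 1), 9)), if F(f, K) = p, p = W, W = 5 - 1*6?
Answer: -4305033300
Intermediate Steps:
W = -1 (W = 5 - 6 = -1)
p = -1
F(f, K) = -1
G = -75526900 (G = -5947*12700 = -75526900)
G*(-57/F(1*(0 + 1), 9)) = -(-4305033300)/(-1) = -(-4305033300)*(-1) = -75526900*57 = -4305033300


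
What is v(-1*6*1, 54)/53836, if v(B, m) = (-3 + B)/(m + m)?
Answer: -1/646032 ≈ -1.5479e-6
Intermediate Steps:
v(B, m) = (-3 + B)/(2*m) (v(B, m) = (-3 + B)/((2*m)) = (-3 + B)*(1/(2*m)) = (-3 + B)/(2*m))
v(-1*6*1, 54)/53836 = ((1/2)*(-3 - 1*6*1)/54)/53836 = ((1/2)*(1/54)*(-3 - 6*1))*(1/53836) = ((1/2)*(1/54)*(-3 - 6))*(1/53836) = ((1/2)*(1/54)*(-9))*(1/53836) = -1/12*1/53836 = -1/646032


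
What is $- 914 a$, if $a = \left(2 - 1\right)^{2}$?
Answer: $-914$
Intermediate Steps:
$a = 1$ ($a = 1^{2} = 1$)
$- 914 a = \left(-914\right) 1 = -914$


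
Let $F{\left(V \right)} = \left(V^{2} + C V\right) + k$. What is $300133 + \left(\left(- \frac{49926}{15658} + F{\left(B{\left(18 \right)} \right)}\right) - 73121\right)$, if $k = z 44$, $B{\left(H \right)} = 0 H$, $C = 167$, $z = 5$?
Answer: $\frac{1778974365}{7829} \approx 2.2723 \cdot 10^{5}$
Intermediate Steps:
$B{\left(H \right)} = 0$
$k = 220$ ($k = 5 \cdot 44 = 220$)
$F{\left(V \right)} = 220 + V^{2} + 167 V$ ($F{\left(V \right)} = \left(V^{2} + 167 V\right) + 220 = 220 + V^{2} + 167 V$)
$300133 + \left(\left(- \frac{49926}{15658} + F{\left(B{\left(18 \right)} \right)}\right) - 73121\right) = 300133 - \frac{570766892}{7829} = \frac{1778974365}{7829}$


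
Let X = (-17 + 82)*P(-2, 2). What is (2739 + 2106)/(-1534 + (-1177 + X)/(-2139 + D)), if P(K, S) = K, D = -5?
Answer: -182240/57677 ≈ -3.1597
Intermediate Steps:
X = -130 (X = (-17 + 82)*(-2) = 65*(-2) = -130)
(2739 + 2106)/(-1534 + (-1177 + X)/(-2139 + D)) = (2739 + 2106)/(-1534 + (-1177 - 130)/(-2139 - 5)) = 4845/(-1534 - 1307/(-2144)) = 4845/(-1534 - 1307*(-1/2144)) = 4845/(-1534 + 1307/2144) = 4845/(-3287589/2144) = 4845*(-2144/3287589) = -182240/57677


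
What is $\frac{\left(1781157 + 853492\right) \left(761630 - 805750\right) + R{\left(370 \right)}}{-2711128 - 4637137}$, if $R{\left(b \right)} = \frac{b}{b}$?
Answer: $\frac{116240713879}{7348265} \approx 15819.0$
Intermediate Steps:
$R{\left(b \right)} = 1$
$\frac{\left(1781157 + 853492\right) \left(761630 - 805750\right) + R{\left(370 \right)}}{-2711128 - 4637137} = \frac{\left(1781157 + 853492\right) \left(761630 - 805750\right) + 1}{-2711128 - 4637137} = \frac{2634649 \left(-44120\right) + 1}{-7348265} = \left(-116240713880 + 1\right) \left(- \frac{1}{7348265}\right) = \left(-116240713879\right) \left(- \frac{1}{7348265}\right) = \frac{116240713879}{7348265}$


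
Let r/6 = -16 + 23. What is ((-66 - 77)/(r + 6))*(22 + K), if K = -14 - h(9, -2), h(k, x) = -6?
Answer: -1001/24 ≈ -41.708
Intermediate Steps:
r = 42 (r = 6*(-16 + 23) = 6*7 = 42)
K = -8 (K = -14 - 1*(-6) = -14 + 6 = -8)
((-66 - 77)/(r + 6))*(22 + K) = ((-66 - 77)/(42 + 6))*(22 - 8) = -143/48*14 = -1001/24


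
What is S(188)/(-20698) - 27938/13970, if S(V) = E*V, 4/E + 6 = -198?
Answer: -7372167641/3686676015 ≈ -1.9997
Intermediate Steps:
E = -1/51 (E = 4/(-6 - 198) = 4/(-204) = 4*(-1/204) = -1/51 ≈ -0.019608)
S(V) = -V/51
S(188)/(-20698) - 27938/13970 = -1/51*188/(-20698) - 27938/13970 = -188/51*(-1/20698) - 27938*1/13970 = 94/527799 - 13969/6985 = -7372167641/3686676015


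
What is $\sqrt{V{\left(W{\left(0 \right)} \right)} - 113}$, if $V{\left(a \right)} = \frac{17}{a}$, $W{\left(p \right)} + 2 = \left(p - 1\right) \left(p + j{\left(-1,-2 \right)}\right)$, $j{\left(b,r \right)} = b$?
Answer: $i \sqrt{130} \approx 11.402 i$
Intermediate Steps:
$W{\left(p \right)} = -2 + \left(-1 + p\right)^{2}$ ($W{\left(p \right)} = -2 + \left(p - 1\right) \left(p - 1\right) = -2 + \left(-1 + p\right) \left(-1 + p\right) = -2 + \left(-1 + p\right)^{2}$)
$\sqrt{V{\left(W{\left(0 \right)} \right)} - 113} = \sqrt{\frac{17}{-1 + 0^{2} - 0} - 113} = \sqrt{\frac{17}{-1 + 0 + 0} - 113} = \sqrt{\frac{17}{-1} - 113} = \sqrt{17 \left(-1\right) - 113} = \sqrt{-17 - 113} = \sqrt{-130} = i \sqrt{130}$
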